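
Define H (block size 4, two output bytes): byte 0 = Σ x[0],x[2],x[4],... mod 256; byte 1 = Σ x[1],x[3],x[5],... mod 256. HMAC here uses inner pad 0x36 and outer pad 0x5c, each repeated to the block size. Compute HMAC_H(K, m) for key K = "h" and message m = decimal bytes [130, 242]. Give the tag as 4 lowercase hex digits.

a616

Key "h" = 68 is 1 byte ≤ B = 4; zero-pad to 4 bytes: K' = 68 00 00 00.
K' ⊕ ipad = 5e 36 36 36.  K' ⊕ opad = 34 5c 5c 5c.
Inner input = (K'⊕ipad) ∥ m = 5e 36 36 36 ∥ 82 f2.
Inner hash: even-index sum = 278 mod 256 = 22; odd-index sum = 350 mod 256 = 94 → 16 5e.
Outer input = (K'⊕opad) ∥ inner = 34 5c 5c 5c ∥ 16 5e.
Outer hash (tag): even-index sum = 166 mod 256 = 166; odd-index sum = 278 mod 256 = 22 → a6 16.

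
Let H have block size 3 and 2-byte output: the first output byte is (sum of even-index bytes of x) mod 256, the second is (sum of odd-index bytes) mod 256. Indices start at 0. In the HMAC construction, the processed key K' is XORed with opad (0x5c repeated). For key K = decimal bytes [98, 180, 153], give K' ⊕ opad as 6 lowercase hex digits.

Key decimal bytes [98, 180, 153] = 62 b4 99 is exactly B = 3 bytes: K' = 62 b4 99.
XOR each byte with 0x5c: 62⊕5c=3e, b4⊕5c=e8, 99⊕5c=c5.

3ee8c5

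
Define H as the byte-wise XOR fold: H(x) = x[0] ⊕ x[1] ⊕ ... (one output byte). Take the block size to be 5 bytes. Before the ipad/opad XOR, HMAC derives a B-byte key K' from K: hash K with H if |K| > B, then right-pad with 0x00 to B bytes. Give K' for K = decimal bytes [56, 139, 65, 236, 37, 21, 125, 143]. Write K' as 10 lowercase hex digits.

|K| = 8 > B = 5, so first hash the key.
H(K): XOR 38⊕8b⊕41⊕ec⊕25⊕15⊕7d⊕8f = dc.
Zero-pad H(K) = dc to 5 bytes: K' = dc 00 00 00 00.

dc00000000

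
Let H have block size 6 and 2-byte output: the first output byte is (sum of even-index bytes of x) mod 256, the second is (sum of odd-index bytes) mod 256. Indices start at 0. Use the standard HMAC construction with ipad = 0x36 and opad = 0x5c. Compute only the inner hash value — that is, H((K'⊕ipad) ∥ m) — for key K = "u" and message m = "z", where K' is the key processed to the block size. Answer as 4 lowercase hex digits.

Key "u" = 75 is 1 byte ≤ B = 6; zero-pad to 6 bytes: K' = 75 00 00 00 00 00.
K' ⊕ ipad = 43 36 36 36 36 36.
Inner input = 43 36 36 36 36 36 ∥ 7a.
Inner hash: even-index sum = 297 mod 256 = 41; odd-index sum = 162 mod 256 = 162 → 29 a2.

29a2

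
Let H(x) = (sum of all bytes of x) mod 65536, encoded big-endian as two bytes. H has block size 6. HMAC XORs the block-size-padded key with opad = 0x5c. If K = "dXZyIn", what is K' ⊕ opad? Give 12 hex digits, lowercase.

Key "dXZyIn" = 64 58 5a 79 49 6e is exactly B = 6 bytes: K' = 64 58 5a 79 49 6e.
XOR each byte with 0x5c: 64⊕5c=38, 58⊕5c=04, 5a⊕5c=06, 79⊕5c=25, 49⊕5c=15, 6e⊕5c=32.

380406251532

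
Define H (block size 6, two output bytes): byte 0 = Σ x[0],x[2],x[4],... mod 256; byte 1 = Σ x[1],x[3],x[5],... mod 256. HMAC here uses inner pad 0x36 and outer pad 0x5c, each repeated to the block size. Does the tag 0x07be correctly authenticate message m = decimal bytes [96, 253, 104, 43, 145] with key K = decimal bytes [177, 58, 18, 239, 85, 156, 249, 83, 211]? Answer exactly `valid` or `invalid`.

valid

Key decimal bytes [177, 58, 18, 239, 85, 156, 249, 83, 211] = b1 3a 12 ef 55 9c f9 53 d3 is 9 bytes > B = 6, so hash it first: H(key) = e4 18, then zero-pad to 6 bytes: K' = e4 18 00 00 00 00.
K' ⊕ ipad = d2 2e 36 36 36 36; K' ⊕ opad = b8 44 5c 5c 5c 5c.
Inner hash: even-index sum = 663 mod 256 = 151; odd-index sum = 450 mod 256 = 194 → 97 c2.
Outer hash (recomputed tag): even-index sum = 519 mod 256 = 7; odd-index sum = 446 mod 256 = 190 → 07 be.
Recomputed tag = 07be; claimed = 07be → match.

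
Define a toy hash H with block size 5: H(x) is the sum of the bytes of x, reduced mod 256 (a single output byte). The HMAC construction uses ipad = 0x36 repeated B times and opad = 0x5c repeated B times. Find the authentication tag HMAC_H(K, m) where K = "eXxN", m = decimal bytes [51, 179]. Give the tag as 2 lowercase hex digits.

Key "eXxN" = 65 58 78 4e is 4 bytes ≤ B = 5; zero-pad to 5 bytes: K' = 65 58 78 4e 00.
K' ⊕ ipad = 53 6e 4e 78 36.  K' ⊕ opad = 39 04 24 12 5c.
Inner input = (K'⊕ipad) ∥ m = 53 6e 4e 78 36 ∥ 33 b3.
Inner hash: sum = 83+110+78+120+54+51+179 = 675; mod 256 = 163 → a3.
Outer input = (K'⊕opad) ∥ inner = 39 04 24 12 5c ∥ a3.
Outer hash (tag): sum = 57+4+36+18+92+163 = 370; mod 256 = 114 → 72.

72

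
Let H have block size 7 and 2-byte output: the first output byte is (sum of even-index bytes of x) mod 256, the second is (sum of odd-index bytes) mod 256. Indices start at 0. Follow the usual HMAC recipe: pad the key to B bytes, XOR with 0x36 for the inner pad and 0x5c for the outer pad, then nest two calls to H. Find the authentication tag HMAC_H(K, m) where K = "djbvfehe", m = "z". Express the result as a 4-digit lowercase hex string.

Key "djbvfehe" = 64 6a 62 76 66 65 68 65 is 8 bytes > B = 7, so hash it first: H(key) = 94 aa, then zero-pad to 7 bytes: K' = 94 aa 00 00 00 00 00.
K' ⊕ ipad = a2 9c 36 36 36 36 36.  K' ⊕ opad = c8 f6 5c 5c 5c 5c 5c.
Inner input = (K'⊕ipad) ∥ m = a2 9c 36 36 36 36 36 ∥ 7a.
Inner hash: even-index sum = 324 mod 256 = 68; odd-index sum = 386 mod 256 = 130 → 44 82.
Outer input = (K'⊕opad) ∥ inner = c8 f6 5c 5c 5c 5c 5c ∥ 44 82.
Outer hash (tag): even-index sum = 606 mod 256 = 94; odd-index sum = 498 mod 256 = 242 → 5e f2.

5ef2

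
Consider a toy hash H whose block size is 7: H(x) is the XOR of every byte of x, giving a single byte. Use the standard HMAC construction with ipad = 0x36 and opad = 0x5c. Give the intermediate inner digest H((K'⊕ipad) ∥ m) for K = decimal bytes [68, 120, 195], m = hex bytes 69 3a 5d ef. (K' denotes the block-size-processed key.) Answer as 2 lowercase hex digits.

28

Key decimal bytes [68, 120, 195] = 44 78 c3 is 3 bytes ≤ B = 7; zero-pad to 7 bytes: K' = 44 78 c3 00 00 00 00.
K' ⊕ ipad = 72 4e f5 36 36 36 36.
Inner input = 72 4e f5 36 36 36 36 ∥ 69 3a 5d ef.
Inner hash: XOR 72⊕4e⊕f5⊕36⊕36⊕36⊕36⊕69⊕3a⊕5d⊕ef = 28.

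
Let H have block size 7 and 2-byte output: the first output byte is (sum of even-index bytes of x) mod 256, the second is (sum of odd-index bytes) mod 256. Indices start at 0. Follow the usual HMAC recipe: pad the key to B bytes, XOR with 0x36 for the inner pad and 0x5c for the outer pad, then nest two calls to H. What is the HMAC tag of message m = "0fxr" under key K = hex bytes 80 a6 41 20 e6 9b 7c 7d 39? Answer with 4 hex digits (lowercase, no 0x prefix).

101e

Key hex bytes 80 a6 41 20 e6 9b 7c 7d 39 is 9 bytes > B = 7, so hash it first: H(key) = 5c de, then zero-pad to 7 bytes: K' = 5c de 00 00 00 00 00.
K' ⊕ ipad = 6a e8 36 36 36 36 36.  K' ⊕ opad = 00 82 5c 5c 5c 5c 5c.
Inner input = (K'⊕ipad) ∥ m = 6a e8 36 36 36 36 36 ∥ 30 66 78 72.
Inner hash: even-index sum = 484 mod 256 = 228; odd-index sum = 508 mod 256 = 252 → e4 fc.
Outer input = (K'⊕opad) ∥ inner = 00 82 5c 5c 5c 5c 5c ∥ e4 fc.
Outer hash (tag): even-index sum = 528 mod 256 = 16; odd-index sum = 542 mod 256 = 30 → 10 1e.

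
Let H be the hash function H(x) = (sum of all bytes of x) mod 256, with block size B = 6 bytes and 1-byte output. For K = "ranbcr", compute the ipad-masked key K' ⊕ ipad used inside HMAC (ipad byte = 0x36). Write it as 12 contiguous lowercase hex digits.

445758545544

Key "ranbcr" = 72 61 6e 62 63 72 is exactly B = 6 bytes: K' = 72 61 6e 62 63 72.
XOR each byte with 0x36: 72⊕36=44, 61⊕36=57, 6e⊕36=58, 62⊕36=54, 63⊕36=55, 72⊕36=44.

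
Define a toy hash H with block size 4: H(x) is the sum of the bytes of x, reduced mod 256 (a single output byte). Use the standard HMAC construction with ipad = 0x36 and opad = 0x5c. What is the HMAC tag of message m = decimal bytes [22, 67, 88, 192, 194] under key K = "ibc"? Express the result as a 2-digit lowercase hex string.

Key "ibc" = 69 62 63 is 3 bytes ≤ B = 4; zero-pad to 4 bytes: K' = 69 62 63 00.
K' ⊕ ipad = 5f 54 55 36.  K' ⊕ opad = 35 3e 3f 5c.
Inner input = (K'⊕ipad) ∥ m = 5f 54 55 36 ∥ 16 43 58 c0 c2.
Inner hash: sum = 95+84+85+54+22+67+88+192+194 = 881; mod 256 = 113 → 71.
Outer input = (K'⊕opad) ∥ inner = 35 3e 3f 5c ∥ 71.
Outer hash (tag): sum = 53+62+63+92+113 = 383; mod 256 = 127 → 7f.

7f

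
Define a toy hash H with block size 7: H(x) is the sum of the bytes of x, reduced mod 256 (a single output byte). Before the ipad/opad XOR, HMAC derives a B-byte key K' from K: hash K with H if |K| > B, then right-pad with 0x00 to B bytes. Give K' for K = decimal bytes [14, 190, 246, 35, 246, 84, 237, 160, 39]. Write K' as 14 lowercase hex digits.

e3000000000000

|K| = 9 > B = 7, so first hash the key.
H(K): sum = 14+190+246+35+246+84+237+160+39 = 1251; mod 256 = 227 → e3.
Zero-pad H(K) = e3 to 7 bytes: K' = e3 00 00 00 00 00 00.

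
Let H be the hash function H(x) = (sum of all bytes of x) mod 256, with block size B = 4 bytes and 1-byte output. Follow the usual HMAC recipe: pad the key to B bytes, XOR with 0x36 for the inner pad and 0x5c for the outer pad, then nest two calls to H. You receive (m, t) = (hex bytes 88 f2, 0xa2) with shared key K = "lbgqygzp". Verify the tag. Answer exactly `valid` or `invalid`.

valid

Key "lbgqygzp" = 6c 62 67 71 79 67 7a 70 is 8 bytes > B = 4, so hash it first: H(key) = 70, then zero-pad to 4 bytes: K' = 70 00 00 00.
K' ⊕ ipad = 46 36 36 36; K' ⊕ opad = 2c 5c 5c 5c.
Inner hash: sum = 70+54+54+54+136+242 = 610; mod 256 = 98 → 62.
Outer hash (recomputed tag): sum = 44+92+92+92+98 = 418; mod 256 = 162 → a2.
Recomputed tag = a2; claimed = a2 → match.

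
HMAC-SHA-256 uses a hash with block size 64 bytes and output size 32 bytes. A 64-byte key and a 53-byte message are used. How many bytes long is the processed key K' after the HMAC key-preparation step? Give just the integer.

Key is 64 ≤ 64 bytes, zero-padded: |K'| = 64.

64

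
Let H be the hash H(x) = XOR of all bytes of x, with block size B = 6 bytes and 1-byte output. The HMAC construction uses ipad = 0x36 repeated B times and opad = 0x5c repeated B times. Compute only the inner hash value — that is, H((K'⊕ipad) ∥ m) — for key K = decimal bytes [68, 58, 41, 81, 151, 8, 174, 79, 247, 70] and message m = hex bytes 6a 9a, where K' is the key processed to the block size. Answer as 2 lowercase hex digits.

39

Key decimal bytes [68, 58, 41, 81, 151, 8, 174, 79, 247, 70] = 44 3a 29 51 97 08 ae 4f f7 46 is 10 bytes > B = 6, so hash it first: H(key) = c9, then zero-pad to 6 bytes: K' = c9 00 00 00 00 00.
K' ⊕ ipad = ff 36 36 36 36 36.
Inner input = ff 36 36 36 36 36 ∥ 6a 9a.
Inner hash: XOR ff⊕36⊕36⊕36⊕36⊕36⊕6a⊕9a = 39.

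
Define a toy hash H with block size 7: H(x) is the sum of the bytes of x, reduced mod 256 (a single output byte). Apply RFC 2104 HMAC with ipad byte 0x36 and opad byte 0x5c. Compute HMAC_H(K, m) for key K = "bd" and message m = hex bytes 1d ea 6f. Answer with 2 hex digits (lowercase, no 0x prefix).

6c

Key "bd" = 62 64 is 2 bytes ≤ B = 7; zero-pad to 7 bytes: K' = 62 64 00 00 00 00 00.
K' ⊕ ipad = 54 52 36 36 36 36 36.  K' ⊕ opad = 3e 38 5c 5c 5c 5c 5c.
Inner input = (K'⊕ipad) ∥ m = 54 52 36 36 36 36 36 ∥ 1d ea 6f.
Inner hash: sum = 84+82+54+54+54+54+54+29+234+111 = 810; mod 256 = 42 → 2a.
Outer input = (K'⊕opad) ∥ inner = 3e 38 5c 5c 5c 5c 5c ∥ 2a.
Outer hash (tag): sum = 62+56+92+92+92+92+92+42 = 620; mod 256 = 108 → 6c.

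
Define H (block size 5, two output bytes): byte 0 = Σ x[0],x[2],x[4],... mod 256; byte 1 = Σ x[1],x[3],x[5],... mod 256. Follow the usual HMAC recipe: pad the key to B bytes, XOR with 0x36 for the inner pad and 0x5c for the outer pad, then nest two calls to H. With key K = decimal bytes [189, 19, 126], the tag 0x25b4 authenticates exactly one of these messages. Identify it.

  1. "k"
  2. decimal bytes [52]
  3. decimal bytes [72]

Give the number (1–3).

1

Key decimal bytes [189, 19, 126] = bd 13 7e is 3 bytes ≤ B = 5; zero-pad to 5 bytes: K' = bd 13 7e 00 00.
K' ⊕ ipad = 8b 25 48 36 36; K' ⊕ opad = e1 4f 22 5c 5c.
m1: inner = H(8b 25 48 36 36 6b) = 09 c6; tag = H(e1 4f 22 5c 5c 09 c6) = 25b4 ← matches
m2: inner = H(8b 25 48 36 36 34) = 09 8f; tag = H(e1 4f 22 5c 5c 09 8f) = eeb4
m3: inner = H(8b 25 48 36 36 48) = 09 a3; tag = H(e1 4f 22 5c 5c 09 a3) = 02b4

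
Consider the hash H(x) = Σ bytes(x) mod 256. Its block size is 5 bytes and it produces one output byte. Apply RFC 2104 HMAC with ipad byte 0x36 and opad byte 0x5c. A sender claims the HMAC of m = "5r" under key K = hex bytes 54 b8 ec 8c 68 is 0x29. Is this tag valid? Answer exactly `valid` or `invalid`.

valid

Key hex bytes 54 b8 ec 8c 68 is exactly B = 5 bytes: K' = 54 b8 ec 8c 68.
K' ⊕ ipad = 62 8e da ba 5e; K' ⊕ opad = 08 e4 b0 d0 34.
Inner hash: sum = 98+142+218+186+94+53+114 = 905; mod 256 = 137 → 89.
Outer hash (recomputed tag): sum = 8+228+176+208+52+137 = 809; mod 256 = 41 → 29.
Recomputed tag = 29; claimed = 29 → match.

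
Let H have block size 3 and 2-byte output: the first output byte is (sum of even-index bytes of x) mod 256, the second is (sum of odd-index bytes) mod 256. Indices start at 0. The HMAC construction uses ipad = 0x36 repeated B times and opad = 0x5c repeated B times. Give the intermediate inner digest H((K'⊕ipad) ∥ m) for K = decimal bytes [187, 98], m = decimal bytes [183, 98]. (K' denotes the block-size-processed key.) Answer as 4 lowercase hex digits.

Key decimal bytes [187, 98] = bb 62 is 2 bytes ≤ B = 3; zero-pad to 3 bytes: K' = bb 62 00.
K' ⊕ ipad = 8d 54 36.
Inner input = 8d 54 36 ∥ b7 62.
Inner hash: even-index sum = 293 mod 256 = 37; odd-index sum = 267 mod 256 = 11 → 25 0b.

250b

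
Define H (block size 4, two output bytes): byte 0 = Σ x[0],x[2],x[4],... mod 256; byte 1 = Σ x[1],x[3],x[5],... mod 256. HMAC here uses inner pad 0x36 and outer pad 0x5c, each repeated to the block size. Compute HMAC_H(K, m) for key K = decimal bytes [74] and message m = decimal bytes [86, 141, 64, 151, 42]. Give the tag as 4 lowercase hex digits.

e448

Key decimal bytes [74] = 4a is 1 byte ≤ B = 4; zero-pad to 4 bytes: K' = 4a 00 00 00.
K' ⊕ ipad = 7c 36 36 36.  K' ⊕ opad = 16 5c 5c 5c.
Inner input = (K'⊕ipad) ∥ m = 7c 36 36 36 ∥ 56 8d 40 97 2a.
Inner hash: even-index sum = 370 mod 256 = 114; odd-index sum = 400 mod 256 = 144 → 72 90.
Outer input = (K'⊕opad) ∥ inner = 16 5c 5c 5c ∥ 72 90.
Outer hash (tag): even-index sum = 228 mod 256 = 228; odd-index sum = 328 mod 256 = 72 → e4 48.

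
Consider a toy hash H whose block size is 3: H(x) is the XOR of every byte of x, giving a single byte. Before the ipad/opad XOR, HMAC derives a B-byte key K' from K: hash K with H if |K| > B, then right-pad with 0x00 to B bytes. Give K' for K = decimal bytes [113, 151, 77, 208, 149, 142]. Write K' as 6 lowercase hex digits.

600000

|K| = 6 > B = 3, so first hash the key.
H(K): XOR 71⊕97⊕4d⊕d0⊕95⊕8e = 60.
Zero-pad H(K) = 60 to 3 bytes: K' = 60 00 00.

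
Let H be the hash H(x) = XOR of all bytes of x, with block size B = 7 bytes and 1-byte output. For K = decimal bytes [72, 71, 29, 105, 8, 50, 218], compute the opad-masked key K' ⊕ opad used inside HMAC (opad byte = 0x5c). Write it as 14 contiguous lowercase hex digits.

141b4135546e86

Key decimal bytes [72, 71, 29, 105, 8, 50, 218] = 48 47 1d 69 08 32 da is exactly B = 7 bytes: K' = 48 47 1d 69 08 32 da.
XOR each byte with 0x5c: 48⊕5c=14, 47⊕5c=1b, 1d⊕5c=41, 69⊕5c=35, 08⊕5c=54, 32⊕5c=6e, da⊕5c=86.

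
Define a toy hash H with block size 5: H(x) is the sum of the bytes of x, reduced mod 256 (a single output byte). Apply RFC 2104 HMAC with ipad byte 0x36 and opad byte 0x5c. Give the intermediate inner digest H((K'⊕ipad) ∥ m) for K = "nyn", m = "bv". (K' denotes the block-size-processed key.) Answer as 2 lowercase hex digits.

Key "nyn" = 6e 79 6e is 3 bytes ≤ B = 5; zero-pad to 5 bytes: K' = 6e 79 6e 00 00.
K' ⊕ ipad = 58 4f 58 36 36.
Inner input = 58 4f 58 36 36 ∥ 62 76.
Inner hash: sum = 88+79+88+54+54+98+118 = 579; mod 256 = 67 → 43.

43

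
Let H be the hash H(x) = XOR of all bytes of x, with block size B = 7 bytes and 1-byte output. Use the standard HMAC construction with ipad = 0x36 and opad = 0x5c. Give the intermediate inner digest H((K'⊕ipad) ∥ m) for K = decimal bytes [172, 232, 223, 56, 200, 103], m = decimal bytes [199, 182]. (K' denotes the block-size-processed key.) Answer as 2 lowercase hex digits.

4b

Key decimal bytes [172, 232, 223, 56, 200, 103] = ac e8 df 38 c8 67 is 6 bytes ≤ B = 7; zero-pad to 7 bytes: K' = ac e8 df 38 c8 67 00.
K' ⊕ ipad = 9a de e9 0e fe 51 36.
Inner input = 9a de e9 0e fe 51 36 ∥ c7 b6.
Inner hash: XOR 9a⊕de⊕e9⊕0e⊕fe⊕51⊕36⊕c7⊕b6 = 4b.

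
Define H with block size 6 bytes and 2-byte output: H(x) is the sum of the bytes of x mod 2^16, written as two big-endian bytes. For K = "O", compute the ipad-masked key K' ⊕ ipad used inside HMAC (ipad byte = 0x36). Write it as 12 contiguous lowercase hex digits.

793636363636

Key "O" = 4f is 1 byte ≤ B = 6; zero-pad to 6 bytes: K' = 4f 00 00 00 00 00.
XOR each byte with 0x36: 4f⊕36=79, 00⊕36=36, 00⊕36=36, 00⊕36=36, 00⊕36=36, 00⊕36=36.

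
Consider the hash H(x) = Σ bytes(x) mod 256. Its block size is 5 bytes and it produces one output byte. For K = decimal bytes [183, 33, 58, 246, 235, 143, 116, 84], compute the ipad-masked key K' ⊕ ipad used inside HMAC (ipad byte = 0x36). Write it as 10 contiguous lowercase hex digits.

7c36363636

Key decimal bytes [183, 33, 58, 246, 235, 143, 116, 84] = b7 21 3a f6 eb 8f 74 54 is 8 bytes > B = 5, so hash it first: H(key) = 4a, then zero-pad to 5 bytes: K' = 4a 00 00 00 00.
XOR each byte with 0x36: 4a⊕36=7c, 00⊕36=36, 00⊕36=36, 00⊕36=36, 00⊕36=36.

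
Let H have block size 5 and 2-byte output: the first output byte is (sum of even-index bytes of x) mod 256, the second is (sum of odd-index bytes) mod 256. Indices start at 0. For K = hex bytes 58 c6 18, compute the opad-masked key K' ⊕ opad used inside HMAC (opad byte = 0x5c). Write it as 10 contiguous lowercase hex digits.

049a445c5c

Key hex bytes 58 c6 18 is 3 bytes ≤ B = 5; zero-pad to 5 bytes: K' = 58 c6 18 00 00.
XOR each byte with 0x5c: 58⊕5c=04, c6⊕5c=9a, 18⊕5c=44, 00⊕5c=5c, 00⊕5c=5c.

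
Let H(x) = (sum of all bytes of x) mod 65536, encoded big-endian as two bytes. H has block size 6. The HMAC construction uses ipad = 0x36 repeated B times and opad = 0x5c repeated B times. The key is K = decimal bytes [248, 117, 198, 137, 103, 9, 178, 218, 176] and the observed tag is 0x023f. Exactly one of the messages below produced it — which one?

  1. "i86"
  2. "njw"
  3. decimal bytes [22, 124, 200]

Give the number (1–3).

1

Key decimal bytes [248, 117, 198, 137, 103, 9, 178, 218, 176] = f8 75 c6 89 67 09 b2 da b0 is 9 bytes > B = 6, so hash it first: H(key) = 05 68, then zero-pad to 6 bytes: K' = 05 68 00 00 00 00.
K' ⊕ ipad = 33 5e 36 36 36 36; K' ⊕ opad = 59 34 5c 5c 5c 5c.
m1: inner = H(33 5e 36 36 36 36 69 38 36) = 02 40; tag = H(59 34 5c 5c 5c 5c 02 40) = 023f ← matches
m2: inner = H(33 5e 36 36 36 36 6e 6a 77) = 02 b8; tag = H(59 34 5c 5c 5c 5c 02 b8) = 02b7
m3: inner = H(33 5e 36 36 36 36 16 7c c8) = 02 c3; tag = H(59 34 5c 5c 5c 5c 02 c3) = 02c2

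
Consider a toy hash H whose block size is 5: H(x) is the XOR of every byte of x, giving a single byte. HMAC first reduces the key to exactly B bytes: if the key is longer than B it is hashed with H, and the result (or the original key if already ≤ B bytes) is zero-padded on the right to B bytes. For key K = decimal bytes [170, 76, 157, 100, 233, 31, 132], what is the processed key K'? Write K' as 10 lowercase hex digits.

6d00000000

|K| = 7 > B = 5, so first hash the key.
H(K): XOR aa⊕4c⊕9d⊕64⊕e9⊕1f⊕84 = 6d.
Zero-pad H(K) = 6d to 5 bytes: K' = 6d 00 00 00 00.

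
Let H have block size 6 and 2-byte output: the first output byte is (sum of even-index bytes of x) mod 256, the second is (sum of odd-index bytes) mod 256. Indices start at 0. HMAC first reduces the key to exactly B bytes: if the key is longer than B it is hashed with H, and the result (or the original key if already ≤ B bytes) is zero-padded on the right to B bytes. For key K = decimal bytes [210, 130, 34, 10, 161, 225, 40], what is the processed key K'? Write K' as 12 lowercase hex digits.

|K| = 7 > B = 6, so first hash the key.
H(K): even-index sum = 445 mod 256 = 189; odd-index sum = 365 mod 256 = 109 → bd 6d.
Zero-pad H(K) = bd 6d to 6 bytes: K' = bd 6d 00 00 00 00.

bd6d00000000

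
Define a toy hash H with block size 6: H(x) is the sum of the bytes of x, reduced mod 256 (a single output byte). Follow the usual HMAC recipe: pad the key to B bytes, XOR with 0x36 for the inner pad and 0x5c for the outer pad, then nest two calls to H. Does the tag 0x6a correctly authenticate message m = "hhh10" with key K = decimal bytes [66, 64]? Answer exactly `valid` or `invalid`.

invalid

Key decimal bytes [66, 64] = 42 40 is 2 bytes ≤ B = 6; zero-pad to 6 bytes: K' = 42 40 00 00 00 00.
K' ⊕ ipad = 74 76 36 36 36 36; K' ⊕ opad = 1e 1c 5c 5c 5c 5c.
Inner hash: sum = 116+118+54+54+54+54+104+104+104+49+48 = 859; mod 256 = 91 → 5b.
Outer hash (recomputed tag): sum = 30+28+92+92+92+92+91 = 517; mod 256 = 5 → 05.
Recomputed tag = 05; claimed = 6a → mismatch.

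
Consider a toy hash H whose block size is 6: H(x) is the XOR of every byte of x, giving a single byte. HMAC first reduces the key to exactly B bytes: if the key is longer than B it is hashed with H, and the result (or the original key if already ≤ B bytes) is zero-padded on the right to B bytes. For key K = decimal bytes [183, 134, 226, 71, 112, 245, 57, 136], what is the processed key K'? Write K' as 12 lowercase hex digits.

a00000000000

|K| = 8 > B = 6, so first hash the key.
H(K): XOR b7⊕86⊕e2⊕47⊕70⊕f5⊕39⊕88 = a0.
Zero-pad H(K) = a0 to 6 bytes: K' = a0 00 00 00 00 00.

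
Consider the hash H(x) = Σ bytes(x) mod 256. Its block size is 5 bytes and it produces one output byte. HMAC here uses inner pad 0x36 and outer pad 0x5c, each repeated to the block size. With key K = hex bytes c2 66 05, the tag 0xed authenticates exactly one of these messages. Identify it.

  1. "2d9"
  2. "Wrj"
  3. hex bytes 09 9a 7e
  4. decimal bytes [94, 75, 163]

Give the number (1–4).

3

Key hex bytes c2 66 05 is 3 bytes ≤ B = 5; zero-pad to 5 bytes: K' = c2 66 05 00 00.
K' ⊕ ipad = f4 50 33 36 36; K' ⊕ opad = 9e 3a 59 5c 5c.
m1: inner = H(f4 50 33 36 36 32 64 39) = b2; tag = H(9e 3a 59 5c 5c b2) = 9b
m2: inner = H(f4 50 33 36 36 57 72 6a) = 16; tag = H(9e 3a 59 5c 5c 16) = ff
m3: inner = H(f4 50 33 36 36 09 9a 7e) = 04; tag = H(9e 3a 59 5c 5c 04) = ed ← matches
m4: inner = H(f4 50 33 36 36 5e 4b a3) = 2f; tag = H(9e 3a 59 5c 5c 2f) = 18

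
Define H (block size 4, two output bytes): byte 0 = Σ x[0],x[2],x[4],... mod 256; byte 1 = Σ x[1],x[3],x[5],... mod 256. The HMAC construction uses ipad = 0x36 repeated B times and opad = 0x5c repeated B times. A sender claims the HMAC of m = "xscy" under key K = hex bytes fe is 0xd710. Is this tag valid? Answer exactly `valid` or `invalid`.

Key hex bytes fe is 1 byte ≤ B = 4; zero-pad to 4 bytes: K' = fe 00 00 00.
K' ⊕ ipad = c8 36 36 36; K' ⊕ opad = a2 5c 5c 5c.
Inner hash: even-index sum = 473 mod 256 = 217; odd-index sum = 344 mod 256 = 88 → d9 58.
Outer hash (recomputed tag): even-index sum = 471 mod 256 = 215; odd-index sum = 272 mod 256 = 16 → d7 10.
Recomputed tag = d710; claimed = d710 → match.

valid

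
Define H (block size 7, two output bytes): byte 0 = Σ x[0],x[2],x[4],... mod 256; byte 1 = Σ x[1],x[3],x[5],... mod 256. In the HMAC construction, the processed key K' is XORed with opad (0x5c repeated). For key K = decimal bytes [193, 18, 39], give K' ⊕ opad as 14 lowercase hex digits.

Key decimal bytes [193, 18, 39] = c1 12 27 is 3 bytes ≤ B = 7; zero-pad to 7 bytes: K' = c1 12 27 00 00 00 00.
XOR each byte with 0x5c: c1⊕5c=9d, 12⊕5c=4e, 27⊕5c=7b, 00⊕5c=5c, 00⊕5c=5c, 00⊕5c=5c, 00⊕5c=5c.

9d4e7b5c5c5c5c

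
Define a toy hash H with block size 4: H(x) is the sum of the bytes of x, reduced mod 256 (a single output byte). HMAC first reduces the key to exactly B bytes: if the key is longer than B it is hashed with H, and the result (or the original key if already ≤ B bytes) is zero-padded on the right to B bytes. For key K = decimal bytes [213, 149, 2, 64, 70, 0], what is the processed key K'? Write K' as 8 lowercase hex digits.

|K| = 6 > B = 4, so first hash the key.
H(K): sum = 213+149+2+64+70+0 = 498; mod 256 = 242 → f2.
Zero-pad H(K) = f2 to 4 bytes: K' = f2 00 00 00.

f2000000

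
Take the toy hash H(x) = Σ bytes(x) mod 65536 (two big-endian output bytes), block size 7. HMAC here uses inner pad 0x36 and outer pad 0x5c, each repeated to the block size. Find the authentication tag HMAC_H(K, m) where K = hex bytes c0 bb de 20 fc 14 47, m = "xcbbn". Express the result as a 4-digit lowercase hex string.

0474

Key hex bytes c0 bb de 20 fc 14 47 is exactly B = 7 bytes: K' = c0 bb de 20 fc 14 47.
K' ⊕ ipad = f6 8d e8 16 ca 22 71.  K' ⊕ opad = 9c e7 82 7c a0 48 1b.
Inner input = (K'⊕ipad) ∥ m = f6 8d e8 16 ca 22 71 ∥ 78 63 62 62 6e.
Inner hash: sum = 246+141+232+22+202+34+113+120+99+98+98+110 = 1515 → 05 eb.
Outer input = (K'⊕opad) ∥ inner = 9c e7 82 7c a0 48 1b ∥ 05 eb.
Outer hash (tag): sum = 156+231+130+124+160+72+27+5+235 = 1140 → 04 74.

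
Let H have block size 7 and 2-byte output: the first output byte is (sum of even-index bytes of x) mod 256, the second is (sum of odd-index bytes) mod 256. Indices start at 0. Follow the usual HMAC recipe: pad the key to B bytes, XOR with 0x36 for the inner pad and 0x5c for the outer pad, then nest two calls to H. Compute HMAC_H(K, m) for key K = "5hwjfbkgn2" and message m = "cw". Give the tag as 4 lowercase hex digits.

Key "5hwjfbkgn2" = 35 68 77 6a 66 62 6b 67 6e 32 is 10 bytes > B = 7, so hash it first: H(key) = eb cd, then zero-pad to 7 bytes: K' = eb cd 00 00 00 00 00.
K' ⊕ ipad = dd fb 36 36 36 36 36.  K' ⊕ opad = b7 91 5c 5c 5c 5c 5c.
Inner input = (K'⊕ipad) ∥ m = dd fb 36 36 36 36 36 ∥ 63 77.
Inner hash: even-index sum = 502 mod 256 = 246; odd-index sum = 458 mod 256 = 202 → f6 ca.
Outer input = (K'⊕opad) ∥ inner = b7 91 5c 5c 5c 5c 5c ∥ f6 ca.
Outer hash (tag): even-index sum = 661 mod 256 = 149; odd-index sum = 575 mod 256 = 63 → 95 3f.

953f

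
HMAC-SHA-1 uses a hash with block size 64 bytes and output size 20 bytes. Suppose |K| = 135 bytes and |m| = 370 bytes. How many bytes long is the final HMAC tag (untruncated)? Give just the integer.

20

The tag is one SHA-1 digest: 20 bytes.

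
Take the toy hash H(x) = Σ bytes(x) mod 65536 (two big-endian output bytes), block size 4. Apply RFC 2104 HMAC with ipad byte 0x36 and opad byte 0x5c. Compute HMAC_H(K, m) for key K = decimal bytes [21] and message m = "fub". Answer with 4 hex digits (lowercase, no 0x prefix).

0161

Key decimal bytes [21] = 15 is 1 byte ≤ B = 4; zero-pad to 4 bytes: K' = 15 00 00 00.
K' ⊕ ipad = 23 36 36 36.  K' ⊕ opad = 49 5c 5c 5c.
Inner input = (K'⊕ipad) ∥ m = 23 36 36 36 ∥ 66 75 62.
Inner hash: sum = 35+54+54+54+102+117+98 = 514 → 02 02.
Outer input = (K'⊕opad) ∥ inner = 49 5c 5c 5c ∥ 02 02.
Outer hash (tag): sum = 73+92+92+92+2+2 = 353 → 01 61.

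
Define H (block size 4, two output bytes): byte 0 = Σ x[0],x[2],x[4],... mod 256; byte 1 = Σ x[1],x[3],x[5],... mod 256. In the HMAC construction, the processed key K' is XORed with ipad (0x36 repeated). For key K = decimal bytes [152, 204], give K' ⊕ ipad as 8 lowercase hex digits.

Key decimal bytes [152, 204] = 98 cc is 2 bytes ≤ B = 4; zero-pad to 4 bytes: K' = 98 cc 00 00.
XOR each byte with 0x36: 98⊕36=ae, cc⊕36=fa, 00⊕36=36, 00⊕36=36.

aefa3636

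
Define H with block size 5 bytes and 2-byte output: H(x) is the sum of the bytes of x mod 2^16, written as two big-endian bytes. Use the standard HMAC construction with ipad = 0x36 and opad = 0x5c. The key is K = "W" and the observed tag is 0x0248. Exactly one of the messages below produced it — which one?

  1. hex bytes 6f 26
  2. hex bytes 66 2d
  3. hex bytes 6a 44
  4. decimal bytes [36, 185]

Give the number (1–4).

2

Key "W" = 57 is 1 byte ≤ B = 5; zero-pad to 5 bytes: K' = 57 00 00 00 00.
K' ⊕ ipad = 61 36 36 36 36; K' ⊕ opad = 0b 5c 5c 5c 5c.
m1: inner = H(61 36 36 36 36 6f 26) = 01 ce; tag = H(0b 5c 5c 5c 5c 01 ce) = 024a
m2: inner = H(61 36 36 36 36 66 2d) = 01 cc; tag = H(0b 5c 5c 5c 5c 01 cc) = 0248 ← matches
m3: inner = H(61 36 36 36 36 6a 44) = 01 e7; tag = H(0b 5c 5c 5c 5c 01 e7) = 0263
m4: inner = H(61 36 36 36 36 24 b9) = 02 16; tag = H(0b 5c 5c 5c 5c 02 16) = 0193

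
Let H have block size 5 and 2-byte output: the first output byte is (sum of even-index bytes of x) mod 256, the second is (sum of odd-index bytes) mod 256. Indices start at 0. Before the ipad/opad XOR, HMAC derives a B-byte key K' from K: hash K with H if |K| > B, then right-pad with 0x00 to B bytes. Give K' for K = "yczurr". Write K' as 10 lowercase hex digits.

654a000000

|K| = 6 > B = 5, so first hash the key.
H(K): even-index sum = 357 mod 256 = 101; odd-index sum = 330 mod 256 = 74 → 65 4a.
Zero-pad H(K) = 65 4a to 5 bytes: K' = 65 4a 00 00 00.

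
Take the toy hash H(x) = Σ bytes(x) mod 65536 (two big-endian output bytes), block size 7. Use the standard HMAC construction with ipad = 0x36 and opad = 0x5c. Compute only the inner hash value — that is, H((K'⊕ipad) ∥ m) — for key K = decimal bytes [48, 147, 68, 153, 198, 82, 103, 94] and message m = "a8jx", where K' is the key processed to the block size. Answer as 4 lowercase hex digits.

Key decimal bytes [48, 147, 68, 153, 198, 82, 103, 94] = 30 93 44 99 c6 52 67 5e is 8 bytes > B = 7, so hash it first: H(key) = 03 7d, then zero-pad to 7 bytes: K' = 03 7d 00 00 00 00 00.
K' ⊕ ipad = 35 4b 36 36 36 36 36.
Inner input = 35 4b 36 36 36 36 36 ∥ 61 38 6a 78.
Inner hash: sum = 53+75+54+54+54+54+54+97+56+106+120 = 777 → 03 09.

0309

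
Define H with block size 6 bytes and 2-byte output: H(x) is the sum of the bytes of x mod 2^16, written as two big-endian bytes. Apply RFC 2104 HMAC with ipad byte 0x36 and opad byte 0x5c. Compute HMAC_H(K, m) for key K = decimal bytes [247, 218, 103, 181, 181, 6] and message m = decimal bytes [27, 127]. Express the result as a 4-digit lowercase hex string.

0469

Key decimal bytes [247, 218, 103, 181, 181, 6] = f7 da 67 b5 b5 06 is exactly B = 6 bytes: K' = f7 da 67 b5 b5 06.
K' ⊕ ipad = c1 ec 51 83 83 30.  K' ⊕ opad = ab 86 3b e9 e9 5a.
Inner input = (K'⊕ipad) ∥ m = c1 ec 51 83 83 30 ∥ 1b 7f.
Inner hash: sum = 193+236+81+131+131+48+27+127 = 974 → 03 ce.
Outer input = (K'⊕opad) ∥ inner = ab 86 3b e9 e9 5a ∥ 03 ce.
Outer hash (tag): sum = 171+134+59+233+233+90+3+206 = 1129 → 04 69.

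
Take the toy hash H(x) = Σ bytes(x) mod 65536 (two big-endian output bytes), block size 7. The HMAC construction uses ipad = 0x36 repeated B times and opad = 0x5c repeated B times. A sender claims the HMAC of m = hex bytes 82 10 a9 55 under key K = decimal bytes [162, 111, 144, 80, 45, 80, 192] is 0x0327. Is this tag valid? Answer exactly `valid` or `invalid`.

Key decimal bytes [162, 111, 144, 80, 45, 80, 192] = a2 6f 90 50 2d 50 c0 is exactly B = 7 bytes: K' = a2 6f 90 50 2d 50 c0.
K' ⊕ ipad = 94 59 a6 66 1b 66 f6; K' ⊕ opad = fe 33 cc 0c 71 0c 9c.
Inner hash: sum = 148+89+166+102+27+102+246+130+16+169+85 = 1280 → 05 00.
Outer hash (recomputed tag): sum = 254+51+204+12+113+12+156+5+0 = 807 → 03 27.
Recomputed tag = 0327; claimed = 0327 → match.

valid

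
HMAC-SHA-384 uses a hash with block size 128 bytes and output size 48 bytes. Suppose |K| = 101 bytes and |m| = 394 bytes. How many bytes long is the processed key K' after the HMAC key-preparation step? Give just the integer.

Key is 101 ≤ 128 bytes, zero-padded: |K'| = 128.

128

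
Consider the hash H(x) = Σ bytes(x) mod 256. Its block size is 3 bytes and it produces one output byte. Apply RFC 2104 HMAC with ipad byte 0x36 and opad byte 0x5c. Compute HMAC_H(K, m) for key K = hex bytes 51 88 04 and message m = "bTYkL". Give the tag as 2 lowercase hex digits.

Key hex bytes 51 88 04 is exactly B = 3 bytes: K' = 51 88 04.
K' ⊕ ipad = 67 be 32.  K' ⊕ opad = 0d d4 58.
Inner input = (K'⊕ipad) ∥ m = 67 be 32 ∥ 62 54 59 6b 4c.
Inner hash: sum = 103+190+50+98+84+89+107+76 = 797; mod 256 = 29 → 1d.
Outer input = (K'⊕opad) ∥ inner = 0d d4 58 ∥ 1d.
Outer hash (tag): sum = 13+212+88+29 = 342; mod 256 = 86 → 56.

56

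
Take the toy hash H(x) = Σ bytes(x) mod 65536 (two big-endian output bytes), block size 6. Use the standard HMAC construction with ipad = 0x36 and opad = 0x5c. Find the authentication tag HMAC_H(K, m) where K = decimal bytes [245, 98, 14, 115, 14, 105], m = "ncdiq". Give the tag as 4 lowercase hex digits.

022d

Key decimal bytes [245, 98, 14, 115, 14, 105] = f5 62 0e 73 0e 69 is exactly B = 6 bytes: K' = f5 62 0e 73 0e 69.
K' ⊕ ipad = c3 54 38 45 38 5f.  K' ⊕ opad = a9 3e 52 2f 52 35.
Inner input = (K'⊕ipad) ∥ m = c3 54 38 45 38 5f ∥ 6e 63 64 69 71.
Inner hash: sum = 195+84+56+69+56+95+110+99+100+105+113 = 1082 → 04 3a.
Outer input = (K'⊕opad) ∥ inner = a9 3e 52 2f 52 35 ∥ 04 3a.
Outer hash (tag): sum = 169+62+82+47+82+53+4+58 = 557 → 02 2d.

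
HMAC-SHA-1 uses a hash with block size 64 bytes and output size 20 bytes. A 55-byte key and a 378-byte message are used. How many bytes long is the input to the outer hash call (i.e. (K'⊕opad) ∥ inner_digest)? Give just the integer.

Key is 55 ≤ 64 bytes, zero-padded: |K'| = 64.
Outer input = (K'⊕opad) ∥ H(inner) → 64 + 20 = 84 bytes.

84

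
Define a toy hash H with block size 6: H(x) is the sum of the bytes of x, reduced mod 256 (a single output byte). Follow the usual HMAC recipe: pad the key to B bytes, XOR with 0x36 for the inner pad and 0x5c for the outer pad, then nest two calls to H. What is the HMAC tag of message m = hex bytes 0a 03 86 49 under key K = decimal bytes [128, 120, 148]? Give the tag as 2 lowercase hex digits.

Key decimal bytes [128, 120, 148] = 80 78 94 is 3 bytes ≤ B = 6; zero-pad to 6 bytes: K' = 80 78 94 00 00 00.
K' ⊕ ipad = b6 4e a2 36 36 36.  K' ⊕ opad = dc 24 c8 5c 5c 5c.
Inner input = (K'⊕ipad) ∥ m = b6 4e a2 36 36 36 ∥ 0a 03 86 49.
Inner hash: sum = 182+78+162+54+54+54+10+3+134+73 = 804; mod 256 = 36 → 24.
Outer input = (K'⊕opad) ∥ inner = dc 24 c8 5c 5c 5c ∥ 24.
Outer hash (tag): sum = 220+36+200+92+92+92+36 = 768; mod 256 = 0 → 00.

00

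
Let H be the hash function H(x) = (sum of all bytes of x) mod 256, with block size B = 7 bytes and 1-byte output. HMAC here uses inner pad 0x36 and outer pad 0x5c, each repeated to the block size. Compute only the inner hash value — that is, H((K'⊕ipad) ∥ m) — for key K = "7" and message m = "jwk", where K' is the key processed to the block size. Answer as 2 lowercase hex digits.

91

Key "7" = 37 is 1 byte ≤ B = 7; zero-pad to 7 bytes: K' = 37 00 00 00 00 00 00.
K' ⊕ ipad = 01 36 36 36 36 36 36.
Inner input = 01 36 36 36 36 36 36 ∥ 6a 77 6b.
Inner hash: sum = 1+54+54+54+54+54+54+106+119+107 = 657; mod 256 = 145 → 91.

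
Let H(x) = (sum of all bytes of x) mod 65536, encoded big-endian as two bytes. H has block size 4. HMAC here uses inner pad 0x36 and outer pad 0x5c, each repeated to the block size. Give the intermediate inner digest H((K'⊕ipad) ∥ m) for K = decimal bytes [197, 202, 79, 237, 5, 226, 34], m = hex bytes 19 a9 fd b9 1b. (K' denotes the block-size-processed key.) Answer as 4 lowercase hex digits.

0416

Key decimal bytes [197, 202, 79, 237, 5, 226, 34] = c5 ca 4f ed 05 e2 22 is 7 bytes > B = 4, so hash it first: H(key) = 03 d4, then zero-pad to 4 bytes: K' = 03 d4 00 00.
K' ⊕ ipad = 35 e2 36 36.
Inner input = 35 e2 36 36 ∥ 19 a9 fd b9 1b.
Inner hash: sum = 53+226+54+54+25+169+253+185+27 = 1046 → 04 16.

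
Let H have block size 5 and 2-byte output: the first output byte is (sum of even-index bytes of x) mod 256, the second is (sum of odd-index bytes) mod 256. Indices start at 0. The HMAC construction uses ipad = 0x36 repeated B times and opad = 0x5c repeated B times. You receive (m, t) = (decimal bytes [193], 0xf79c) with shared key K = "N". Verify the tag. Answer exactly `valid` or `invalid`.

valid

Key "N" = 4e is 1 byte ≤ B = 5; zero-pad to 5 bytes: K' = 4e 00 00 00 00.
K' ⊕ ipad = 78 36 36 36 36; K' ⊕ opad = 12 5c 5c 5c 5c.
Inner hash: even-index sum = 228 mod 256 = 228; odd-index sum = 301 mod 256 = 45 → e4 2d.
Outer hash (recomputed tag): even-index sum = 247 mod 256 = 247; odd-index sum = 412 mod 256 = 156 → f7 9c.
Recomputed tag = f79c; claimed = f79c → match.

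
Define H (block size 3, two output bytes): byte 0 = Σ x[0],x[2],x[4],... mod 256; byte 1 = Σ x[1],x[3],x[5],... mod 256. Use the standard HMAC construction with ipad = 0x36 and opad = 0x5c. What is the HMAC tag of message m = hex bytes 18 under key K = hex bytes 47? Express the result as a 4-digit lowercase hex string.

Key hex bytes 47 is 1 byte ≤ B = 3; zero-pad to 3 bytes: K' = 47 00 00.
K' ⊕ ipad = 71 36 36.  K' ⊕ opad = 1b 5c 5c.
Inner input = (K'⊕ipad) ∥ m = 71 36 36 ∥ 18.
Inner hash: even-index sum = 167 mod 256 = 167; odd-index sum = 78 mod 256 = 78 → a7 4e.
Outer input = (K'⊕opad) ∥ inner = 1b 5c 5c ∥ a7 4e.
Outer hash (tag): even-index sum = 197 mod 256 = 197; odd-index sum = 259 mod 256 = 3 → c5 03.

c503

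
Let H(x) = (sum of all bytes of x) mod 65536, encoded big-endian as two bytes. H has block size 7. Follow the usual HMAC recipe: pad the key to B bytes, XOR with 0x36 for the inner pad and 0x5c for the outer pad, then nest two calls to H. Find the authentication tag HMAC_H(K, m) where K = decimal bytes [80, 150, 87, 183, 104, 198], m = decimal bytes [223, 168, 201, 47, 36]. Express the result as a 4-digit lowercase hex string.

Key decimal bytes [80, 150, 87, 183, 104, 198] = 50 96 57 b7 68 c6 is 6 bytes ≤ B = 7; zero-pad to 7 bytes: K' = 50 96 57 b7 68 c6 00.
K' ⊕ ipad = 66 a0 61 81 5e f0 36.  K' ⊕ opad = 0c ca 0b eb 34 9a 5c.
Inner input = (K'⊕ipad) ∥ m = 66 a0 61 81 5e f0 36 ∥ df a8 c9 2f 24.
Inner hash: sum = 102+160+97+129+94+240+54+223+168+201+47+36 = 1551 → 06 0f.
Outer input = (K'⊕opad) ∥ inner = 0c ca 0b eb 34 9a 5c ∥ 06 0f.
Outer hash (tag): sum = 12+202+11+235+52+154+92+6+15 = 779 → 03 0b.

030b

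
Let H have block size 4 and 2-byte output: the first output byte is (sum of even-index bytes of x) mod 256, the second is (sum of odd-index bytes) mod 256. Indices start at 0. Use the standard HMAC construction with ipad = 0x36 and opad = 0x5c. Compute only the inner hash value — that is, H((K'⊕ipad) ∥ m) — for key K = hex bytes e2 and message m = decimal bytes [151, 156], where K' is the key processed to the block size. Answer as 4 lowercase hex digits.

Key hex bytes e2 is 1 byte ≤ B = 4; zero-pad to 4 bytes: K' = e2 00 00 00.
K' ⊕ ipad = d4 36 36 36.
Inner input = d4 36 36 36 ∥ 97 9c.
Inner hash: even-index sum = 417 mod 256 = 161; odd-index sum = 264 mod 256 = 8 → a1 08.

a108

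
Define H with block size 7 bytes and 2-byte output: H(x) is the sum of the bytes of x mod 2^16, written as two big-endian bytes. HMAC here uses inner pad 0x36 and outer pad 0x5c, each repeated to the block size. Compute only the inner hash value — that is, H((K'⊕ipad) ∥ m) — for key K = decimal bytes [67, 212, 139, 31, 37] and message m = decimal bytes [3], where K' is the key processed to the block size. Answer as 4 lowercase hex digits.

Key decimal bytes [67, 212, 139, 31, 37] = 43 d4 8b 1f 25 is 5 bytes ≤ B = 7; zero-pad to 7 bytes: K' = 43 d4 8b 1f 25 00 00.
K' ⊕ ipad = 75 e2 bd 29 13 36 36.
Inner input = 75 e2 bd 29 13 36 36 ∥ 03.
Inner hash: sum = 117+226+189+41+19+54+54+3 = 703 → 02 bf.

02bf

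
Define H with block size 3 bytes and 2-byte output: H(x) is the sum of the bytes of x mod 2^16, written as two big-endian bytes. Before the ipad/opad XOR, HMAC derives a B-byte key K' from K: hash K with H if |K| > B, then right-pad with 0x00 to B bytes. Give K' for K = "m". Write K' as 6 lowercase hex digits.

6d0000

Key "m" = 6d is 1 byte ≤ B = 3; zero-pad to 3 bytes: K' = 6d 00 00.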